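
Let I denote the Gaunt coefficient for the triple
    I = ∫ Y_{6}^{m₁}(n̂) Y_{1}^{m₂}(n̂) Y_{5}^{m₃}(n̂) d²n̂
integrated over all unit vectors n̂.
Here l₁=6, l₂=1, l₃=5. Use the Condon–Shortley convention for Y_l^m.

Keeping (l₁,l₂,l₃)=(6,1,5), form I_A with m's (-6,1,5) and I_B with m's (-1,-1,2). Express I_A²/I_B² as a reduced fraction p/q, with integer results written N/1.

Shared (l₁,l₂,l₃)=(6,1,5): N and (l;000)² cancel in I_A²/I_B².
A: Δ = 2!·10!·0!/13! = 1/858; Racah Σ t=2..2: t=2:+1/7257600 = 1/7257600; ⇒ 3j(6 1 5; -6 1 5)² = 1/13, sgn +1
B: Δ = 2!·10!·0!/13! = 1/858; Racah Σ t=0..0: t=0:+1/60480 = 1/60480; ⇒ 3j(6 1 5; -1 -1 2)² = 5/429, sgn -1
I_A²/I_B² = (1/13)/(5/429) = 33/5

33/5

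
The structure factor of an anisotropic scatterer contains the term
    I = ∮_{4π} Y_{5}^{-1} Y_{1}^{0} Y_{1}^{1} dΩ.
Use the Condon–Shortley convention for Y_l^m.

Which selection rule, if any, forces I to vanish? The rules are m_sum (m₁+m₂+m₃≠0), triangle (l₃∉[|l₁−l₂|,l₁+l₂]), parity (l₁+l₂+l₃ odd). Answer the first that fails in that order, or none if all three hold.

Σmᵢ = 0  ✓
l₃∈[|l₁−l₂|,l₁+l₂]=[4,6], have l₃=1  ✗
Σlᵢ = 7 ⇒ odd

triangle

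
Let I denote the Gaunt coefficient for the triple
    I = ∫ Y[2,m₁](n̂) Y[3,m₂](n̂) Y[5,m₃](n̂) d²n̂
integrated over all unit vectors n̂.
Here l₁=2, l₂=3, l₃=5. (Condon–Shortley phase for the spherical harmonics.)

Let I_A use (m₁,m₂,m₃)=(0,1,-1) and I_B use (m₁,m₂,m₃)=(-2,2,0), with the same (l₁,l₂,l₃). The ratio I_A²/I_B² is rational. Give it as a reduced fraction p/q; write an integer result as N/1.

18/1

Same 2,3,5: normalisation and zero-m 3j drop out of the ratio.
A: Δ: 0! 4! 6! / 11! → 1/2310; sum: t=0:+1/192 = 1/192; 3j²(2 3 5; 0 1 -1) = Δ·Π!·Σ² = 3/77  (sign +1)
B: Δ: 0! 4! 6! / 11! → 1/2310; sum: t=0:+1/2880 = 1/2880; 3j²(2 3 5; -2 2 0) = Δ·Π!·Σ² = 1/462  (sign -1)
I_A²/I_B² = (3/77)/(1/462) = 18/1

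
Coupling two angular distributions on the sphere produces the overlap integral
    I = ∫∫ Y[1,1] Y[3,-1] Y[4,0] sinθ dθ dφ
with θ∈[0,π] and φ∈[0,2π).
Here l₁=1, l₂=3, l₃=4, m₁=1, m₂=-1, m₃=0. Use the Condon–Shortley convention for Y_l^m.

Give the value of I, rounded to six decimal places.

Checks pass: Σm=0; 8 even; l₃=4∈[2,4].
(2·1+1)(2·3+1)(2·4+1) = 189
Δ: 0! 2! 6! / 9! → 1/252
sum: t=0:+1/36 = 1/36
3j²(1 3 4; 0 0 0) = Δ·Π!·Σ² = 4/63  (sign +1)
sum: t=0:+1/96 = 1/96
3j²(1 3 4; 1 -1 0) = Δ·Π!·Σ² = 1/42  (sign +1)
combine: 4πI² = 189·4/63·1/42 = 2/7
take √, sign +1: I = 0.15078601

0.150786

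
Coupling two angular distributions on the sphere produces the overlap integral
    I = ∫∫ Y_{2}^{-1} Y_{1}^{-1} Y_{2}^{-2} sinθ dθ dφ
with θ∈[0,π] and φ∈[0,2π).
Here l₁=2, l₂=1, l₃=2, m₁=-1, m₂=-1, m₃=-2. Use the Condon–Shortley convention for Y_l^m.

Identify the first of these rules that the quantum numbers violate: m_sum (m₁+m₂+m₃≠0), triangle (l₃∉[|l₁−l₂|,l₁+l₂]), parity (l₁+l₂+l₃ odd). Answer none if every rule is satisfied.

Σmᵢ = -4  ✗
l₃∈[|l₁−l₂|,l₁+l₂]=[1,3], have l₃=2
Σlᵢ = 5 ⇒ odd

m_sum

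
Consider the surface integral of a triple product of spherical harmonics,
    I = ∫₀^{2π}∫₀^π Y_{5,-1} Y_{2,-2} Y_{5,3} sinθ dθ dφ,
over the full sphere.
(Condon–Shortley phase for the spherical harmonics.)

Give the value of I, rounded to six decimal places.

0.171169

Rules hold: Σm=0, L=12 even, 3≤5≤7.
N = 11·5·11 = 605
Δ = 2!·8!·2!/13! = 1/38610
Racah Σ t=0..2: t=0:+1/2880 t=1:−1/576 t=2:+1/2880 = -1/960
⇒ 3j(5 2 5; 0 0 0)² = 10/429, sgn +1
Racah Σ t=0..0: t=0:+1/5760 = 1/5760
⇒ 3j(5 2 5; -1 -2 3)² = 56/2145, sgn +1
4πI² = N·(3j₀)²·(3jₘ)² = 560/1521
I = +1·√(0.368179/4π) = 0.17116875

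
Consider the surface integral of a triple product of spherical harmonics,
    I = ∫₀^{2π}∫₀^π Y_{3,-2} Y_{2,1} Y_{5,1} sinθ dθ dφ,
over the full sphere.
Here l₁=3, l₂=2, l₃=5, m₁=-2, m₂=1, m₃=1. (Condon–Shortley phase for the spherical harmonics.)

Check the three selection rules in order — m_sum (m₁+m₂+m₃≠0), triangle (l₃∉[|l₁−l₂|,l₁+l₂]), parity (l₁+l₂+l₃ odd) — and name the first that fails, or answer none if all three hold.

none

Σmᵢ = 0  ✓
l₃∈[|l₁−l₂|,l₁+l₂]=[1,5], have l₃=5  ✓
Σlᵢ = 10 ⇒ even  ✓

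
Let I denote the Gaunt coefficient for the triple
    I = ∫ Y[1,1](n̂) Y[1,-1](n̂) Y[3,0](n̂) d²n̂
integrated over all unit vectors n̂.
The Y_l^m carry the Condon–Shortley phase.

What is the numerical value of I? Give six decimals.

l₃=3 ∉ [0,2] — triangle fails ⇒ I = 0

0.000000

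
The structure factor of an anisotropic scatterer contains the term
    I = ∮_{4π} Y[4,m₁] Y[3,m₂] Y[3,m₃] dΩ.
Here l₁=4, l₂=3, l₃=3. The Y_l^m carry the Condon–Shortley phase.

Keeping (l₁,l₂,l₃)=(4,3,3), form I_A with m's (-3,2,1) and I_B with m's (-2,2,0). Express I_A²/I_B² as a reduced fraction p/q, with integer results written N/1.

14/3

Same 4,3,3: normalisation and zero-m 3j drop out of the ratio.
A: Δ: 4! 4! 2! / 11! → 1/34650; sum: t=3:−1/288 t=4:+1/144 = 1/288; 3j²(4 3 3; -3 2 1) = Δ·Π!·Σ² = 1/99  (sign +1)
B: Δ: 4! 4! 2! / 11! → 1/34650; sum: t=3:−1/72 t=4:+1/96 = -1/288; 3j²(4 3 3; -2 2 0) = Δ·Π!·Σ² = 1/462  (sign +1)
I_A²/I_B² = (1/99)/(1/462) = 14/3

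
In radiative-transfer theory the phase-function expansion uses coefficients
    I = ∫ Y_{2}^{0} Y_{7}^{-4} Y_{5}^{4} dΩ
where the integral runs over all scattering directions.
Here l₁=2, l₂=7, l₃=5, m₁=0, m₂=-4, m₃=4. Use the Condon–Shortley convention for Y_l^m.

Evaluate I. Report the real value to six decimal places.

m-sum 0 ✓  L=14 even ✓  5≤5≤9 ✓
Π(2lᵢ+1) = 5×15×11 = 825
triangle coeff Δ(2,7,5) = 1/15015
Σ_t [2,2]: t=2:+1/57600 = 1/57600
(3j)²=21/715 [(2 7 5; 0 0 0)], sign=-1
Σ_t [2,2]: t=2:+1/1451520 = 1/1451520
(3j)²=1/91 [(2 7 5; 0 -4 4)], sign=-1
⇒ 4πI² = 45/169
I = (+1)√(45/169/(4π)) = 0.14556534

0.145565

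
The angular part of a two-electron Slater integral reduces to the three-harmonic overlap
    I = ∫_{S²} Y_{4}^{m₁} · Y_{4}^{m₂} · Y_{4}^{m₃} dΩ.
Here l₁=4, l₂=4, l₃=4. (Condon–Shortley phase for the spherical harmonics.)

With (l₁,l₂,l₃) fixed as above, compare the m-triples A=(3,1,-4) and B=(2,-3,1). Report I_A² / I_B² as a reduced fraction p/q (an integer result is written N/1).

7/1

Same 4,4,4: normalisation and zero-m 3j drop out of the ratio.
A: Δ: 4! 4! 4! / 13! → 1/450450; sum: t=1:−1/3456 = -1/3456; 3j²(4 4 4; 3 1 -4) = Δ·Π!·Σ² = 35/1287  (sign -1)
B: Δ: 4! 4! 4! / 13! → 1/450450; sum: t=0:+1/576 t=1:−1/864 = 1/1728; 3j²(4 4 4; 2 -3 1) = Δ·Π!·Σ² = 5/1287  (sign -1)
I_A²/I_B² = (35/1287)/(5/1287) = 7/1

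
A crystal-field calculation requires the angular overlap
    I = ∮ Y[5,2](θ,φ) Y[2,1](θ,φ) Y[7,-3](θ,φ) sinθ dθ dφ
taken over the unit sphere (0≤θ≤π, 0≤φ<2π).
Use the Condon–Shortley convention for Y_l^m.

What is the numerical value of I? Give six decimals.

-0.248277

Rules hold: Σm=0, L=14 even, 3≤7≤7.
N = 11·5·15 = 825
Δ = 0!·10!·4!/15! = 1/15015
Racah Σ t=0..0: t=0:+1/57600 = 1/57600
⇒ 3j(5 2 7; 0 0 0)² = 21/715, sgn -1
Racah Σ t=0..0: t=0:+1/181440 = 1/181440
⇒ 3j(5 2 7; 2 1 -3)² = 32/1001, sgn +1
4πI² = N·(3j₀)²·(3jₘ)² = 1440/1859
I = -1·√(0.77461/4π) = -0.24827707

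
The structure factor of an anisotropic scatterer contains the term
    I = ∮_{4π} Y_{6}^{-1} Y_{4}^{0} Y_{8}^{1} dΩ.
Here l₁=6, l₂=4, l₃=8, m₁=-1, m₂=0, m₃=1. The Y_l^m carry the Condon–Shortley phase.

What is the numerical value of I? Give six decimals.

-0.117331

m-sum 0 ✓  L=18 even ✓  2≤8≤10 ✓
Π(2lᵢ+1) = 13×9×17 = 1989
triangle coeff Δ(6,4,8) = 1/23279256
Σ_t [0,2]: t=0:+1/1658880 t=1:−1/518400 t=2:+1/1658880 = -1/1382400
(3j)²=504/46189 [(6 4 8; 0 0 0)], sign=-1
Σ_t [0,2]: t=0:+1/2903040 t=1:−1/622080 t=2:+1/1382400 = -47/87091200
(3j)²=2209/277134 [(6 4 8; -1 0 1)], sign=+1
⇒ 4πI² = 1670004/9653501
I = (-1)√(1670004/9653501/(4π)) = -0.11733063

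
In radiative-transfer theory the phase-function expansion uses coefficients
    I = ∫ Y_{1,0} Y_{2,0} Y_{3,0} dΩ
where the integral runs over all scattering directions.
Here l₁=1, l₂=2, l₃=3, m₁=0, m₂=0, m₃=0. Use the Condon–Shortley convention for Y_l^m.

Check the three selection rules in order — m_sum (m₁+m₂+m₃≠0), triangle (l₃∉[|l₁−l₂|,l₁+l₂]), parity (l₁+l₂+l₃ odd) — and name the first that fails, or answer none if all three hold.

m₁+m₂+m₃ = 0 + 0 + 0 = 0  ✓
triangle: |1−2|=1 ≤ l₃=3 ≤ 1+2=3  ✓
parity: l₁+l₂+l₃ = 6 is even  ✓

none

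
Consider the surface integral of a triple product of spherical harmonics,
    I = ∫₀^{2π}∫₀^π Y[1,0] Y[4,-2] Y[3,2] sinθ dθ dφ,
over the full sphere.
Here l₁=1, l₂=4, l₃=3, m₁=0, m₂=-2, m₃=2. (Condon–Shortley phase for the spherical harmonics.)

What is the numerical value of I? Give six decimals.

Checks pass: Σm=0; 8 even; l₃=3∈[3,5].
(2·1+1)(2·4+1)(2·3+1) = 189
Δ: 2! 0! 6! / 9! → 1/252
sum: t=1:−1/36 = -1/36
3j²(1 4 3; 0 0 0) = Δ·Π!·Σ² = 4/63  (sign +1)
sum: t=1:−1/120 = -1/120
3j²(1 4 3; 0 -2 2) = Δ·Π!·Σ² = 1/21  (sign +1)
combine: 4πI² = 189·4/63·1/21 = 4/7
take √, sign +1: I = 0.21324362

0.213244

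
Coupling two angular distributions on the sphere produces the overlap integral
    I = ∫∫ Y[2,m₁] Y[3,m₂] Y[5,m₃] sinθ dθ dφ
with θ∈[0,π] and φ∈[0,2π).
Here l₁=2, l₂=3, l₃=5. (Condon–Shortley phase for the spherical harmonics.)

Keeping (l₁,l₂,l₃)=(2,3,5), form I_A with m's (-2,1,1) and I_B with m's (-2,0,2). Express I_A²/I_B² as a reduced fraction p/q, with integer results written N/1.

Shared (l₁,l₂,l₃)=(2,3,5): N and (l;000)² cancel in I_A²/I_B².
A: Δ = 0!·4!·6!/11! = 1/2310; Racah Σ t=0..0: t=0:+1/1152 = 1/1152; ⇒ 3j(2 3 5; -2 1 1)² = 1/154, sgn +1
B: Δ = 0!·4!·6!/11! = 1/2310; Racah Σ t=0..0: t=0:+1/864 = 1/864; ⇒ 3j(2 3 5; -2 0 2)² = 1/66, sgn -1
I_A²/I_B² = (1/154)/(1/66) = 3/7

3/7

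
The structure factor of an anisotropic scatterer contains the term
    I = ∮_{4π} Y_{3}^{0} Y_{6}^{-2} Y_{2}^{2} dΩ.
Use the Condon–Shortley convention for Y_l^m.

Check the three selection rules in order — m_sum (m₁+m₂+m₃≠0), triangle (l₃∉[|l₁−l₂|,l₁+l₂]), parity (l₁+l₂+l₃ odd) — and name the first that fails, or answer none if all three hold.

triangle

Σmᵢ = 0  ✓
l₃∈[|l₁−l₂|,l₁+l₂]=[3,9], have l₃=2  ✗
Σlᵢ = 11 ⇒ odd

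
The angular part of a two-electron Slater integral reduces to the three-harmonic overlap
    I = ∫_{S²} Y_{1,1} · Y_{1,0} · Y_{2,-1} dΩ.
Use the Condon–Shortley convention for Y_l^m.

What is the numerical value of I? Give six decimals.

-0.218510

m-sum 0 ✓  L=4 even ✓  0≤2≤2 ✓
Π(2lᵢ+1) = 3×3×5 = 45
triangle coeff Δ(1,1,2) = 1/30
Σ_t [0,0]: t=0:+1/1 = 1/1
(3j)²=2/15 [(1 1 2; 0 0 0)], sign=+1
Σ_t [0,0]: t=0:+1/2 = 1/2
(3j)²=1/10 [(1 1 2; 1 0 -1)], sign=-1
⇒ 4πI² = 3/5
I = (-1)√(3/5/(4π)) = -0.21850969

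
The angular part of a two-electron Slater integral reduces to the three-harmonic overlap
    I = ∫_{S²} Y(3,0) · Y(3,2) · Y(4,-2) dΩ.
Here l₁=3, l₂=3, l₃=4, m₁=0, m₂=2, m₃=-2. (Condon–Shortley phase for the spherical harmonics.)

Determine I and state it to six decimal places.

-0.044418

m-sum 0 ✓  L=10 even ✓  0≤4≤6 ✓
Π(2lᵢ+1) = 7×7×9 = 441
triangle coeff Δ(3,3,4) = 1/34650
Σ_t [0,2]: t=0:+1/72 t=1:−1/16 t=2:+1/72 = -5/144
(3j)²=2/77 [(3 3 4; 0 0 0)], sign=-1
Σ_t [1,2]: t=1:−1/96 t=2:+1/72 = 1/288
(3j)²=1/462 [(3 3 4; 0 2 -2)], sign=+1
⇒ 4πI² = 3/121
I = (-1)√(3/121/(4π)) = -0.04441841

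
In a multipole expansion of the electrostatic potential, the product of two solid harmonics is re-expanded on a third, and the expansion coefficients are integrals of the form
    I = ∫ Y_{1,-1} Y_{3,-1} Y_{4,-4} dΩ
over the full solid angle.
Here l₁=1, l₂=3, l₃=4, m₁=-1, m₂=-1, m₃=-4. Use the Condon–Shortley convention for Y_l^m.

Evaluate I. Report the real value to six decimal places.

0.000000

Σmᵢ = -6 ≠ 0, so the φ-integral vanishes; I = 0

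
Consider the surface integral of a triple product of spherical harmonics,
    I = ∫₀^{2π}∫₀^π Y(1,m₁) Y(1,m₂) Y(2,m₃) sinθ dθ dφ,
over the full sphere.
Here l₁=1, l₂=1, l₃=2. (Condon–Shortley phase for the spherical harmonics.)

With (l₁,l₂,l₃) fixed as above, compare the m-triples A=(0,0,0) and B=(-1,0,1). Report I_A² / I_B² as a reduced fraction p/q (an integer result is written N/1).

4/3

Shared (l₁,l₂,l₃)=(1,1,2): N and (l;000)² cancel in I_A²/I_B².
A: Δ = 0!·2!·2!/5! = 1/30; Racah Σ t=0..0: t=0:+1/1 = 1/1; ⇒ 3j(1 1 2; 0 0 0)² = 2/15, sgn +1
B: Δ = 0!·2!·2!/5! = 1/30; Racah Σ t=0..0: t=0:+1/2 = 1/2; ⇒ 3j(1 1 2; -1 0 1)² = 1/10, sgn -1
I_A²/I_B² = (2/15)/(1/10) = 4/3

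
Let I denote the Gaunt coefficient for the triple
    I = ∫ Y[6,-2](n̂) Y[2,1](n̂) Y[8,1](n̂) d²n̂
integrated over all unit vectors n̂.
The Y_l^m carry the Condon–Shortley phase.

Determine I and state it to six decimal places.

-0.150615

Rules hold: Σm=0, L=16 even, 4≤8≤8.
N = 13·5·17 = 1105
Δ = 0!·12!·4!/17! = 1/30940
Racah Σ t=0..0: t=0:+1/2073600 = 1/2073600
⇒ 3j(6 2 8; 0 0 0)² = 28/1105, sgn +1
Racah Σ t=0..0: t=0:+1/5806080 = 1/5806080
⇒ 3j(6 2 8; -2 1 1)² = 9/884, sgn -1
4πI² = N·(3j₀)²·(3jₘ)² = 63/221
I = -1·√(0.285068/4π) = -0.15061534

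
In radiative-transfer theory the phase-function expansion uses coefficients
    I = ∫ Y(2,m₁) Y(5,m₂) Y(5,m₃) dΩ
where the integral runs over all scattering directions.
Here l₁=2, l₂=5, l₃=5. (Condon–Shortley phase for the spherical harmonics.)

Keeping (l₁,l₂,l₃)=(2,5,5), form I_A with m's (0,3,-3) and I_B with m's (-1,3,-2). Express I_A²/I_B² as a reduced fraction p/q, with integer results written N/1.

1/100

Shared (l₁,l₂,l₃)=(2,5,5): N and (l;000)² cancel in I_A²/I_B².
A: Δ = 2!·2!·8!/13! = 1/38610; Racah Σ t=0..2: t=0:+1/161280 t=1:−1/5040 t=2:+1/5760 = -1/53760; ⇒ 3j(2 5 5; 0 3 -3)² = 1/4290, sgn -1
B: Δ = 2!·2!·8!/13! = 1/38610; Racah Σ t=1..2: t=1:−1/10080 t=2:+1/2880 = 1/4032; ⇒ 3j(2 5 5; -1 3 -2)² = 10/429, sgn -1
I_A²/I_B² = (1/4290)/(10/429) = 1/100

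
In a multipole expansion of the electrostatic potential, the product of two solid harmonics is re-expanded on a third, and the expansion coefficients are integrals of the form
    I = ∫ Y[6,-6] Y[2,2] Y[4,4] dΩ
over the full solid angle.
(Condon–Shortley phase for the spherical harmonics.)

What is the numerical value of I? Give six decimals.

Rules hold: Σm=0, L=12 even, 4≤4≤8.
N = 13·5·9 = 585
Δ = 4!·8!·0!/13! = 1/6435
Racah Σ t=2..2: t=2:+1/2304 = 1/2304
⇒ 3j(6 2 4; 0 0 0)² = 5/143, sgn +1
Racah Σ t=4..4: t=4:+1/967680 = 1/967680
⇒ 3j(6 2 4; -6 2 4)² = 1/13, sgn +1
4πI² = N·(3j₀)²·(3jₘ)² = 225/143
I = +1·√(1.57343/4π) = 0.35384927

0.353849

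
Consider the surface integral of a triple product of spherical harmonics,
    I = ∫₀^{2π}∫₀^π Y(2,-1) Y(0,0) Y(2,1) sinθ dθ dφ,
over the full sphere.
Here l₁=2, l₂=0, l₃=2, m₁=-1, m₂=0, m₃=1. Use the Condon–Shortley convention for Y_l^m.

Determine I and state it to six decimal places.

m-sum 0 ✓  L=4 even ✓  2≤2≤2 ✓
Π(2lᵢ+1) = 5×1×5 = 25
triangle coeff Δ(2,0,2) = 1/5
Σ_t [0,0]: t=0:+1/4 = 1/4
(3j)²=1/5 [(2 0 2; 0 0 0)], sign=+1
Σ_t [0,0]: t=0:+1/6 = 1/6
(3j)²=1/5 [(2 0 2; -1 0 1)], sign=-1
⇒ 4πI² = 1/1
I = (-1)√(1/1/(4π)) = -0.28209479

-0.282095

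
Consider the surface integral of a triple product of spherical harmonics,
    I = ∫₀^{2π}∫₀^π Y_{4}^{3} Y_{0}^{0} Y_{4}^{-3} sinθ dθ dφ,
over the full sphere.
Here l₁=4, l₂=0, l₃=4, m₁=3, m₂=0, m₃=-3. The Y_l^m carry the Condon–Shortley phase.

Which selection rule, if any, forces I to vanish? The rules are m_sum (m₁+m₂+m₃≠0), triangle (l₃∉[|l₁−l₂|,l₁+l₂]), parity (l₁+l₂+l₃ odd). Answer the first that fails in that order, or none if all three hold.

azimuthal sum: 3 + 0 − 3 = 0  ✓
4 ≤ 4 ≤ 4 (triangle on l)  ✓
L = 4 + 0 + 4 = 8 (even)  ✓

none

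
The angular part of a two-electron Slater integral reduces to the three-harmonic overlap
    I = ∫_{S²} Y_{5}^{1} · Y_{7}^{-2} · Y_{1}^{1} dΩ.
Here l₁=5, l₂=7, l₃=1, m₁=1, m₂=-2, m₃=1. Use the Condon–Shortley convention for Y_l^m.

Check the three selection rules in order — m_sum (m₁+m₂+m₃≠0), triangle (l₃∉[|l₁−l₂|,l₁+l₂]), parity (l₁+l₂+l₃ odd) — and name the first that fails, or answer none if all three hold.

m₁+m₂+m₃ = 1 − 2 + 1 = 0  ✓
triangle: |5−7|=2 ≤ l₃=1 ≤ 5+7=12  ✗
parity: l₁+l₂+l₃ = 13 is odd

triangle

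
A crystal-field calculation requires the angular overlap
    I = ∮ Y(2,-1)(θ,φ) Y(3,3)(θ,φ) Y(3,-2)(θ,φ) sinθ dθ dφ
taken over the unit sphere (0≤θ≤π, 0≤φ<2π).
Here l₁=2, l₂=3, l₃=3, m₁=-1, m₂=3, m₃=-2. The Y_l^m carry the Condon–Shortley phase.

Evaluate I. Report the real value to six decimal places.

Checks pass: Σm=0; 8 even; l₃=3∈[1,5].
(2·2+1)(2·3+1)(2·3+1) = 245
Δ: 2! 2! 4! / 9! → 1/3780
sum: t=0:+1/24 t=1:−1/4 t=2:+1/24 = -1/6
3j²(2 3 3; 0 0 0) = Δ·Π!·Σ² = 4/105  (sign +1)
sum: t=2:+1/48 = 1/48
3j²(2 3 3; -1 3 -2) = Δ·Π!·Σ² = 5/84  (sign -1)
combine: 4πI² = 245·4/105·5/84 = 5/9
take √, sign -1: I = -0.21026104

-0.210261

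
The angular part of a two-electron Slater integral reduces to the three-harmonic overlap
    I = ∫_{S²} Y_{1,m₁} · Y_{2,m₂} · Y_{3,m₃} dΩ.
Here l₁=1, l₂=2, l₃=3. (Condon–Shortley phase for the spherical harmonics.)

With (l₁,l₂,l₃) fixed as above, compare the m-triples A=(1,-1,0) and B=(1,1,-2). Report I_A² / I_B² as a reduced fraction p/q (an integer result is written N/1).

3/10

Same 1,2,3: normalisation and zero-m 3j drop out of the ratio.
A: Δ: 0! 2! 4! / 7! → 1/105; sum: t=0:+1/12 = 1/12; 3j²(1 2 3; 1 -1 0) = Δ·Π!·Σ² = 1/35  (sign -1)
B: Δ: 0! 2! 4! / 7! → 1/105; sum: t=0:+1/12 = 1/12; 3j²(1 2 3; 1 1 -2) = Δ·Π!·Σ² = 2/21  (sign -1)
I_A²/I_B² = (1/35)/(2/21) = 3/10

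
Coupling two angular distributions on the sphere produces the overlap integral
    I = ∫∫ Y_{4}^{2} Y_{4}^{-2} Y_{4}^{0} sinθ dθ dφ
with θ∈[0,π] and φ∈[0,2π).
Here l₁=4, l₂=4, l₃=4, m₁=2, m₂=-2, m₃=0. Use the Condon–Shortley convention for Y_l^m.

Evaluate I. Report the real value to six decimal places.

-0.083698

Checks pass: Σm=0; 12 even; l₃=4∈[0,8].
(2·4+1)(2·4+1)(2·4+1) = 729
Δ: 4! 4! 4! / 13! → 1/450450
sum: t=0:+1/13824 t=1:−1/216 t=2:+1/64 t=3:−1/216 t=4:+1/13824 = 5/768
3j²(4 4 4; 0 0 0) = Δ·Π!·Σ² = 18/1001  (sign +1)
sum: t=0:+1/384 t=1:−1/216 t=2:+1/2304 = -11/6912
3j²(4 4 4; 2 -2 0) = Δ·Π!·Σ² = 11/1638  (sign -1)
combine: 4πI² = 729·18/1001·11/1638 = 729/8281
take √, sign -1: I = -0.08369845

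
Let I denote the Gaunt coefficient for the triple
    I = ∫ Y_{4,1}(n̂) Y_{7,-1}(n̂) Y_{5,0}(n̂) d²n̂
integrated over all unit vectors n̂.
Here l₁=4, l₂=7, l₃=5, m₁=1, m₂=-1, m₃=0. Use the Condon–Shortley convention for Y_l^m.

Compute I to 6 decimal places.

-0.095611

Rules hold: Σm=0, L=16 even, 3≤5≤11.
N = 9·15·11 = 1485
Δ = 6!·2!·8!/17! = 1/6126120
Racah Σ t=2..4: t=2:+1/69120 t=3:−1/20736 t=4:+1/69120 = -1/51840
⇒ 3j(4 7 5; 0 0 0)² = 280/21879, sgn +1
Racah Σ t=1..3: t=1:−1/172800 t=2:+1/27648 t=3:−1/51840 = 23/2073600
⇒ 3j(4 7 5; 1 -1 0)² = 529/87516, sgn -1
4πI² = N·(3j₀)²·(3jₘ)² = 185150/1611753
I = -1·√(0.114875/4π) = -0.09561096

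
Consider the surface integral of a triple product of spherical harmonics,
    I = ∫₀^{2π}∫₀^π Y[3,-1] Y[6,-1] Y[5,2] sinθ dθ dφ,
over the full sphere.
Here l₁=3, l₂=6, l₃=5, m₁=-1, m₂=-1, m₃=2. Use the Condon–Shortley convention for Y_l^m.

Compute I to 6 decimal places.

Checks pass: Σm=0; 14 even; l₃=5∈[3,9].
(2·3+1)(2·6+1)(2·5+1) = 1001
Δ: 4! 2! 8! / 15! → 1/675675
sum: t=1:−1/8640 t=2:+1/2304 t=3:−1/8640 = 7/34560
3j²(3 6 5; 0 0 0) = Δ·Π!·Σ² = 7/429  (sign -1)
sum: t=2:+1/5760 t=3:−1/8640 t=4:+1/241920 = 1/16128
3j²(3 6 5; -1 -1 2) = Δ·Π!·Σ² = 5/1001  (sign -1)
combine: 4πI² = 1001·7/429·5/1001 = 35/429
take √, sign +1: I = 0.08057502

0.080575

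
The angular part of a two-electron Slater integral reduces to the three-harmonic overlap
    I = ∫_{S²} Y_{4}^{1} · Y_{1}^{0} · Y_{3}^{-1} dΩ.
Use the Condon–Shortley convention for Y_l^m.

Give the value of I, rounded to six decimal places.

Checks pass: Σm=0; 8 even; l₃=3∈[3,5].
(2·4+1)(2·1+1)(2·3+1) = 189
Δ: 2! 6! 0! / 9! → 1/252
sum: t=1:−1/36 = -1/36
3j²(4 1 3; 0 0 0) = Δ·Π!·Σ² = 4/63  (sign +1)
sum: t=1:−1/48 = -1/48
3j²(4 1 3; 1 0 -1) = Δ·Π!·Σ² = 5/84  (sign -1)
combine: 4πI² = 189·4/63·5/84 = 5/7
take √, sign -1: I = -0.23841361

-0.238414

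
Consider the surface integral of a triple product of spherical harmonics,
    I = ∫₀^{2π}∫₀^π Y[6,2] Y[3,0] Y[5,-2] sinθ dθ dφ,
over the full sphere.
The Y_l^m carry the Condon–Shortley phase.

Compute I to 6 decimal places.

0.058844

m-sum 0 ✓  L=14 even ✓  3≤5≤9 ✓
Π(2lᵢ+1) = 13×7×11 = 1001
triangle coeff Δ(6,3,5) = 1/675675
Σ_t [1,3]: t=1:−1/8640 t=2:+1/2304 t=3:−1/8640 = 7/34560
(3j)²=7/429 [(6 3 5; 0 0 0)], sign=-1
Σ_t [1,3]: t=1:−1/8640 t=2:+1/5760 t=3:−1/60480 = 1/24192
(3j)²=8/3003 [(6 3 5; 2 0 -2)], sign=-1
⇒ 4πI² = 56/1287
I = (+1)√(56/1287/(4π)) = 0.05884368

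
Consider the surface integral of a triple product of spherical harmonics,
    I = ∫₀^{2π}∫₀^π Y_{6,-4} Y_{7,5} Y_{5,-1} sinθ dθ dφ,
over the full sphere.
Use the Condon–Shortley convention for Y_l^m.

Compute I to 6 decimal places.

0.109766

Checks pass: Σm=0; 18 even; l₃=5∈[1,13].
(2·6+1)(2·7+1)(2·5+1) = 2145
Δ: 8! 4! 6! / 19! → 1/174594420
sum: t=2:+1/4147200 t=3:−1/207360 t=4:+1/82944 t=5:−1/207360 t=6:+1/4147200 = 1/345600
3j²(6 7 5; 0 0 0) = Δ·Π!·Σ² = 420/46189  (sign -1)
sum: t=6:+1/24883200 t=7:−1/3628800 t=8:+1/7741440 = -37/348364800
3j²(6 7 5; -4 5 -1) = Δ·Π!·Σ² = 1369/176358  (sign -1)
combine: 4πI² = 2145·420/46189·1369/176358 = 205350/1356277
take √, sign +1: I = 0.10976610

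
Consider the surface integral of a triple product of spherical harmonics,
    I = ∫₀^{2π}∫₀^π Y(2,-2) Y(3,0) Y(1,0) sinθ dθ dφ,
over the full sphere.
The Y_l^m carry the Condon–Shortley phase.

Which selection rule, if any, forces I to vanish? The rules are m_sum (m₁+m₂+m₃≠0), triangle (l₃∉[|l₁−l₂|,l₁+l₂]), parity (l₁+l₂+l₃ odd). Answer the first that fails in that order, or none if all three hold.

azimuthal sum: -2 + 0 + 0 = -2  ✗
1 ≤ 1 ≤ 5 (triangle on l)
L = 2 + 3 + 1 = 6 (even)

m_sum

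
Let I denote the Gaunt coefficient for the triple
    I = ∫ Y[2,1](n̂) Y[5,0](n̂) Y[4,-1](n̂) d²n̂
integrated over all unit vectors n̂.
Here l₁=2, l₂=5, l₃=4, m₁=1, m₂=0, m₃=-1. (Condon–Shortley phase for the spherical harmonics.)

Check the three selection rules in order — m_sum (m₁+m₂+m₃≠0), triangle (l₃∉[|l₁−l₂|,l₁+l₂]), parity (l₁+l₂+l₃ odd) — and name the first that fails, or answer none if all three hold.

Σmᵢ = 0  ✓
l₃∈[|l₁−l₂|,l₁+l₂]=[3,7], have l₃=4  ✓
Σlᵢ = 11 ⇒ odd  ✗

parity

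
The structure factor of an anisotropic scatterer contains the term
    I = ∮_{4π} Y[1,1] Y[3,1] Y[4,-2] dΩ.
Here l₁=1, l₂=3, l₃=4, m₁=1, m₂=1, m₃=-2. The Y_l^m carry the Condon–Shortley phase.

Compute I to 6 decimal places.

m-sum 0 ✓  L=8 even ✓  2≤4≤4 ✓
Π(2lᵢ+1) = 3×7×9 = 189
triangle coeff Δ(1,3,4) = 1/252
Σ_t [0,0]: t=0:+1/36 = 1/36
(3j)²=4/63 [(1 3 4; 0 0 0)], sign=+1
Σ_t [0,0]: t=0:+1/96 = 1/96
(3j)²=5/84 [(1 3 4; 1 1 -2)], sign=+1
⇒ 4πI² = 5/7
I = (+1)√(5/7/(4π)) = 0.23841361

0.238414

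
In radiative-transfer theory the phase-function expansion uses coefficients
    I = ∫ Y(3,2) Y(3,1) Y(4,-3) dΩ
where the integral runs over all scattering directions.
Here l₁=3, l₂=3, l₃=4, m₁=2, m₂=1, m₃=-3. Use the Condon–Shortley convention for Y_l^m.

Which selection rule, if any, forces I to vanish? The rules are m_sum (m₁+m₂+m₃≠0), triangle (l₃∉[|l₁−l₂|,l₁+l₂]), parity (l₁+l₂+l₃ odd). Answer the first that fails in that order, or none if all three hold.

none

m₁+m₂+m₃ = 2 + 1 − 3 = 0  ✓
triangle: |3−3|=0 ≤ l₃=4 ≤ 3+3=6  ✓
parity: l₁+l₂+l₃ = 10 is even  ✓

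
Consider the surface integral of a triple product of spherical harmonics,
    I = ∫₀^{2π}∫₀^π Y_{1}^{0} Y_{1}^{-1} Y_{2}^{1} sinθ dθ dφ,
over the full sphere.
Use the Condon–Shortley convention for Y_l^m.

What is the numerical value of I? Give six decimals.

Rules hold: Σm=0, L=4 even, 0≤2≤2.
N = 3·3·5 = 45
Δ = 0!·2!·2!/5! = 1/30
Racah Σ t=0..0: t=0:+1/1 = 1/1
⇒ 3j(1 1 2; 0 0 0)² = 2/15, sgn +1
Racah Σ t=0..0: t=0:+1/2 = 1/2
⇒ 3j(1 1 2; 0 -1 1)² = 1/10, sgn -1
4πI² = N·(3j₀)²·(3jₘ)² = 3/5
I = -1·√(0.6/4π) = -0.21850969

-0.218510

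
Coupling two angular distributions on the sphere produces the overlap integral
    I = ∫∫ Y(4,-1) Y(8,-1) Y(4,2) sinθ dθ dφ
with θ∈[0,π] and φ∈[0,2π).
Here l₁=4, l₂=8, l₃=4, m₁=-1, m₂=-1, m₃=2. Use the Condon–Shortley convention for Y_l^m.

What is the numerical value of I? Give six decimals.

-0.140664

m-sum 0 ✓  L=16 even ✓  4≤4≤12 ✓
Π(2lᵢ+1) = 9×17×9 = 1377
triangle coeff Δ(4,8,4) = 1/218790
Σ_t [4,4]: t=4:+1/331776 = 1/331776
(3j)²=490/21879 [(4 8 4; 0 0 0)], sign=+1
Σ_t [5,5]: t=5:−1/1036800 = -1/1036800
(3j)²=98/12155 [(4 8 4; -1 -1 2)], sign=-1
⇒ 4πI² = 86436/347633
I = (-1)√(86436/347633/(4π)) = -0.14066366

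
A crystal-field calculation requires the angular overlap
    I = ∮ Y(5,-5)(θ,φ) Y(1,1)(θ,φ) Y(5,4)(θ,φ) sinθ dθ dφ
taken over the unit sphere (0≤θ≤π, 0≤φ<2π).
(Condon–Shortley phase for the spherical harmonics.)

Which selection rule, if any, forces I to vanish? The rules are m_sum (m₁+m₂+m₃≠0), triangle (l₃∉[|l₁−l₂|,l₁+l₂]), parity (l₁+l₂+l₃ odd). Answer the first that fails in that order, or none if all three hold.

m₁+m₂+m₃ = -5 + 1 + 4 = 0  ✓
triangle: |5−1|=4 ≤ l₃=5 ≤ 5+1=6  ✓
parity: l₁+l₂+l₃ = 11 is odd  ✗

parity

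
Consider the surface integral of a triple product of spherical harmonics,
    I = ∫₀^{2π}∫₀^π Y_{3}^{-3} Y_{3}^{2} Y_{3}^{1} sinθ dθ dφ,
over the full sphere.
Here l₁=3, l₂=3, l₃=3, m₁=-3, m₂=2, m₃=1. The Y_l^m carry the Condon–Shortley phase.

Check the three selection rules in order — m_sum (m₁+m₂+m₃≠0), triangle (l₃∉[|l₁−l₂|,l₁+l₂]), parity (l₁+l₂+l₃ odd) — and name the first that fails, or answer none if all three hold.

parity

m₁+m₂+m₃ = -3 + 2 + 1 = 0  ✓
triangle: |3−3|=0 ≤ l₃=3 ≤ 3+3=6  ✓
parity: l₁+l₂+l₃ = 9 is odd  ✗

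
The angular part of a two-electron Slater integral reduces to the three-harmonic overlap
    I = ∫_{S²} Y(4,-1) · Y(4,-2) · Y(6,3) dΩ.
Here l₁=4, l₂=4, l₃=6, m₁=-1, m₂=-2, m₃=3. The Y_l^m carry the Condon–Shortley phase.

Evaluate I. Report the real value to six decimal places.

Rules hold: Σm=0, L=14 even, 0≤6≤8.
N = 9·9·13 = 1053
Δ = 2!·6!·6!/15! = 1/1261260
Racah Σ t=0..2: t=0:+1/4608 t=1:−1/1296 t=2:+1/4608 = -7/20736
⇒ 3j(4 4 6; 0 0 0)² = 20/1287, sgn -1
Racah Σ t=0..2: t=0:+1/11520 t=1:−1/5760 t=2:+1/51840 = -7/103680
⇒ 3j(4 4 6; -1 -2 3)² = 7/858, sgn +1
4πI² = N·(3j₀)²·(3jₘ)² = 210/1573
I = -1·√(0.133503/4π) = -0.10307192

-0.103072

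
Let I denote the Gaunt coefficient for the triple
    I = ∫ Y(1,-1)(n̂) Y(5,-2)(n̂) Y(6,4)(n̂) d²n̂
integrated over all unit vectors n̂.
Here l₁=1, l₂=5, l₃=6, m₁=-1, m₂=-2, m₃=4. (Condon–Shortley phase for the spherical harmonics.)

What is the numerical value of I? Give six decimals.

-1 − 2 + 4 = 1 ≠ 0: azimuthal integral kills it; I = 0

0.000000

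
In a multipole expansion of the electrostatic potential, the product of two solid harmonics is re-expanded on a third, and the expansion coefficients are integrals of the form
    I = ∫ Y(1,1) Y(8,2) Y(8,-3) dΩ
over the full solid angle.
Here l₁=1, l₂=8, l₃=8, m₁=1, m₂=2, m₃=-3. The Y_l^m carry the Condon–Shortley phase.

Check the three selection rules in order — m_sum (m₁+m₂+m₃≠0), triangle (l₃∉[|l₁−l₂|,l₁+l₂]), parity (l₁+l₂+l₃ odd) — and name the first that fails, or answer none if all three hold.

azimuthal sum: 1 + 2 − 3 = 0  ✓
7 ≤ 8 ≤ 9 (triangle on l)  ✓
L = 1 + 8 + 8 = 17 (odd)  ✗

parity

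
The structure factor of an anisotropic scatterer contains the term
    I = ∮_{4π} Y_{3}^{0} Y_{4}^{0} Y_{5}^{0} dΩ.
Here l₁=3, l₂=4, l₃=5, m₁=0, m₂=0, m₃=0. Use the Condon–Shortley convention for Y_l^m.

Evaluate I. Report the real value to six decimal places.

0.148374

Rules hold: Σm=0, L=12 even, 1≤5≤7.
N = 7·9·11 = 693
Δ = 2!·4!·6!/13! = 1/180180
Racah Σ t=0..2: t=0:+1/576 t=1:−1/144 t=2:+1/576 = -1/288
⇒ 3j(3 4 5; 0 0 0)² = 20/1001, sgn +1
(m-triple is (0,0,0) — same symbol as above.)
4πI² = N·(3j₀)²·(3jₘ)² = 3600/13013
I = +1·√(0.276646/4π) = 0.14837393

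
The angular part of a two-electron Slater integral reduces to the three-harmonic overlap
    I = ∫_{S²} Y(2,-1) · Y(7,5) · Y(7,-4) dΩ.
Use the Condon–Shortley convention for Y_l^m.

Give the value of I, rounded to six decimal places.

-0.188767

m-sum 0 ✓  L=16 even ✓  5≤7≤9 ✓
Π(2lᵢ+1) = 5×15×15 = 1125
triangle coeff Δ(2,7,7) = 1/185640
Σ_t [0,2]: t=0:+1/2419200 t=1:−1/518400 t=2:+1/2419200 = -1/907200
(3j)²=56/3315 [(2 7 7; 0 0 0)], sign=+1
Σ_t [1,2]: t=1:−1/79833600 t=2:+1/14515200 = 1/17740800
(3j)²=729/30940 [(2 7 7; -1 5 -4)], sign=-1
⇒ 4πI² = 21870/48841
I = (-1)√(21870/48841/(4π)) = -0.18876748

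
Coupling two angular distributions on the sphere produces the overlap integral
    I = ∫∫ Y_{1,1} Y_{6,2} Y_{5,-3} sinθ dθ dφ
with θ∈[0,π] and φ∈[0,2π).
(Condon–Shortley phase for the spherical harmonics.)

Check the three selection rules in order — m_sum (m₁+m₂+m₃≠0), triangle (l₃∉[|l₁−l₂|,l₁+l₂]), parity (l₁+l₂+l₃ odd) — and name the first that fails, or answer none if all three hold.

none

azimuthal sum: 1 + 2 − 3 = 0  ✓
5 ≤ 5 ≤ 7 (triangle on l)  ✓
L = 1 + 6 + 5 = 12 (even)  ✓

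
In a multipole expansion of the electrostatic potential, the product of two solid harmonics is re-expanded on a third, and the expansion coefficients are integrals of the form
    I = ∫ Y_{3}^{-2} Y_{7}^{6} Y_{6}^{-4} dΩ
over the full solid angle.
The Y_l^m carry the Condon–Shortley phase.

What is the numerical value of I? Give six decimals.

0.183421

Checks pass: Σm=0; 16 even; l₃=6∈[4,10].
(2·3+1)(2·7+1)(2·6+1) = 1365
Δ: 4! 2! 10! / 17! → 1/2042040
sum: t=1:−1/207360 t=2:+1/57600 t=3:−1/207360 = 1/129600
3j²(3 7 6; 0 0 0) = Δ·Π!·Σ² = 168/12155  (sign +1)
sum: t=3:−1/43545600 t=4:+1/8709120 = 1/10886400
3j²(3 7 6; -2 6 -4) = Δ·Π!·Σ² = 8/357  (sign +1)
combine: 4πI² = 1365·168/12155·8/357 = 1344/3179
take √, sign +1: I = 0.18342116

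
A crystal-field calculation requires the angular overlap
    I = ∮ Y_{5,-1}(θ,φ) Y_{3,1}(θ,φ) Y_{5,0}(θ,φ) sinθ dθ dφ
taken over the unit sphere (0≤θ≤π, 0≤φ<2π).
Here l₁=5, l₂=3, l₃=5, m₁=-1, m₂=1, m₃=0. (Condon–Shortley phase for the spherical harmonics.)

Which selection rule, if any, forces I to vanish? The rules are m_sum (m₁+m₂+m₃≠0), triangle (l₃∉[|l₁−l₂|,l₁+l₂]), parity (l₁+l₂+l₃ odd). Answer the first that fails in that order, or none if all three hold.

azimuthal sum: -1 + 1 + 0 = 0  ✓
2 ≤ 5 ≤ 8 (triangle on l)  ✓
L = 5 + 3 + 5 = 13 (odd)  ✗

parity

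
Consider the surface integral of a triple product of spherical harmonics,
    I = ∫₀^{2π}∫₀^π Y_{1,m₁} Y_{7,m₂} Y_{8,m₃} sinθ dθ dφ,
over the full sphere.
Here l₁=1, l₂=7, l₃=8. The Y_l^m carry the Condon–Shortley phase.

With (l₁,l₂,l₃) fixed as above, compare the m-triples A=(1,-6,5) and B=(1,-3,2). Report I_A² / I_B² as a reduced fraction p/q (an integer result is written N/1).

1/5

Shared (l₁,l₂,l₃)=(1,7,8): N and (l;000)² cancel in I_A²/I_B².
A: Δ = 0!·2!·14!/17! = 1/2040; Racah Σ t=0..0: t=0:+1/12454041600 = 1/12454041600; ⇒ 3j(1 7 8; 1 -6 5)² = 1/680, sgn -1
B: Δ = 0!·2!·14!/17! = 1/2040; Racah Σ t=0..0: t=0:+1/174182400 = 1/174182400; ⇒ 3j(1 7 8; 1 -3 2)² = 1/136, sgn +1
I_A²/I_B² = (1/680)/(1/136) = 1/5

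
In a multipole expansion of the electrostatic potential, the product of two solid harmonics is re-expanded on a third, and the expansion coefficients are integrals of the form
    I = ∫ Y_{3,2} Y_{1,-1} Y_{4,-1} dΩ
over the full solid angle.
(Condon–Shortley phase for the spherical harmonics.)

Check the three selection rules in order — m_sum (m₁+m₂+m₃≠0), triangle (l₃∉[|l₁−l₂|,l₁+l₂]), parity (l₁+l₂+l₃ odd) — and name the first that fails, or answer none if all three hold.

Σmᵢ = 0  ✓
l₃∈[|l₁−l₂|,l₁+l₂]=[2,4], have l₃=4  ✓
Σlᵢ = 8 ⇒ even  ✓

none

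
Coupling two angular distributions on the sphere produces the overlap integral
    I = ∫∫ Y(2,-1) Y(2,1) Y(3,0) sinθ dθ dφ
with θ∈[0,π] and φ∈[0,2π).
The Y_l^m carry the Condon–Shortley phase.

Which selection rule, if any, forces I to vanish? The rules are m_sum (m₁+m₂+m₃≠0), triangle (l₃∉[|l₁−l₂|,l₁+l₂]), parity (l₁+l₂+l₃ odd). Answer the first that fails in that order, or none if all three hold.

parity

Σmᵢ = 0  ✓
l₃∈[|l₁−l₂|,l₁+l₂]=[0,4], have l₃=3  ✓
Σlᵢ = 7 ⇒ odd  ✗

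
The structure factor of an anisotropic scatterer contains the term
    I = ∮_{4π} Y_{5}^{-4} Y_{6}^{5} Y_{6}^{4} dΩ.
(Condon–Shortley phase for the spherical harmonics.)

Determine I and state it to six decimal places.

m-sum = -4 + 5 + 4 = 5 ≠ 0 ⇒ I = 0

0.000000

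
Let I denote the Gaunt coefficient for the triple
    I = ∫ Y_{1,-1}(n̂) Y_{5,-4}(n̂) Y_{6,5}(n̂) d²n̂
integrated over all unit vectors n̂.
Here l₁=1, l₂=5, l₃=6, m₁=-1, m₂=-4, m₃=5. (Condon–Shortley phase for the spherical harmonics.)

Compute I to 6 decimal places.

Rules hold: Σm=0, L=12 even, 4≤6≤6.
N = 3·11·13 = 429
Δ = 0!·2!·10!/13! = 1/858
Racah Σ t=0..0: t=0:+1/14400 = 1/14400
⇒ 3j(1 5 6; 0 0 0)² = 6/143, sgn +1
Racah Σ t=0..0: t=0:+1/725760 = 1/725760
⇒ 3j(1 5 6; -1 -4 5)² = 5/78, sgn -1
4πI² = N·(3j₀)²·(3jₘ)² = 15/13
I = -1·√(1.15385/4π) = -0.30301841

-0.303018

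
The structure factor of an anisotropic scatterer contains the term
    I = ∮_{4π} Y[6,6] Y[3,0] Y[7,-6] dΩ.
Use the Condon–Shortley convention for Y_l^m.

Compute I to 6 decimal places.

-0.204043

m-sum 0 ✓  L=16 even ✓  3≤7≤9 ✓
Π(2lᵢ+1) = 13×7×15 = 1365
triangle coeff Δ(6,3,7) = 1/2042040
Σ_t [0,2]: t=0:+1/207360 t=1:−1/57600 t=2:+1/207360 = -1/129600
(3j)²=168/12155 [(6 3 7; 0 0 0)], sign=+1
Σ_t [0,0]: t=0:+1/43545600 = 1/43545600
(3j)²=33/1190 [(6 3 7; 6 0 -6)], sign=-1
⇒ 4πI² = 756/1445
I = (-1)√(756/1445/(4π)) = -0.20404316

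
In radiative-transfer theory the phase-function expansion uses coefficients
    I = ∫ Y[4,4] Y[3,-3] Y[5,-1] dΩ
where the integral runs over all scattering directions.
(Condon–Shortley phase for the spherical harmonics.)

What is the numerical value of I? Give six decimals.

Rules hold: Σm=0, L=12 even, 1≤5≤7.
N = 9·7·11 = 693
Δ = 2!·6!·4!/13! = 1/180180
Racah Σ t=0..2: t=0:+1/576 t=1:−1/144 t=2:+1/576 = -1/288
⇒ 3j(4 3 5; 0 0 0)² = 20/1001, sgn +1
Racah Σ t=0..0: t=0:+1/34560 = 1/34560
⇒ 3j(4 3 5; 4 -3 -1)² = 1/429, sgn +1
4πI² = N·(3j₀)²·(3jₘ)² = 60/1859
I = +1·√(0.0322754/4π) = 0.05067935

0.050679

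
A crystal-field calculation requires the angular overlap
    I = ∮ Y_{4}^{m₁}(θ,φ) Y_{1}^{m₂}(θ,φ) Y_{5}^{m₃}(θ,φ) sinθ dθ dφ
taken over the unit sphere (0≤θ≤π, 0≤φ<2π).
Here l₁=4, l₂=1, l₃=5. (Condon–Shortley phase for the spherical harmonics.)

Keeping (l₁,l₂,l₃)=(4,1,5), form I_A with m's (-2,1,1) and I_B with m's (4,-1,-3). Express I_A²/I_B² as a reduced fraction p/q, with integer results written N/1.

6/1

l's match ⇒ only the (l;m) 3-j factors differ between A and B.
A: triangle coeff Δ(4,1,5) = 1/495; Σ_t [0,0]: t=0:+1/2880 = 1/2880; (3j)²=2/165 [(4 1 5; -2 1 1)], sign=+1
B: triangle coeff Δ(4,1,5) = 1/495; Σ_t [0,0]: t=0:+1/80640 = 1/80640; (3j)²=1/495 [(4 1 5; 4 -1 -3)], sign=+1
I_A²/I_B² = (2/165)/(1/495) = 6/1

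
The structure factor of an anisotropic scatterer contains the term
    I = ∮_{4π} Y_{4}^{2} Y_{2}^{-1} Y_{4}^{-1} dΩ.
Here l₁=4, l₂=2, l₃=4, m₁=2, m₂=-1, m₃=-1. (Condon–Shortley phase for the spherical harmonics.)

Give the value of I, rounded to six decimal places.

Rules hold: Σm=0, L=10 even, 2≤4≤6.
N = 9·5·9 = 405
Δ = 2!·6!·2!/11! = 1/13860
Racah Σ t=0..2: t=0:+1/192 t=1:−1/36 t=2:+1/192 = -5/288
⇒ 3j(4 2 4; 0 0 0)² = 20/693, sgn -1
Racah Σ t=0..1: t=0:+1/96 t=1:−1/240 = 1/160
⇒ 3j(4 2 4; 2 -1 -1)² = 27/1540, sgn -1
4πI² = N·(3j₀)²·(3jₘ)² = 1215/5929
I = +1·√(0.204925/4π) = 0.12770047

0.127700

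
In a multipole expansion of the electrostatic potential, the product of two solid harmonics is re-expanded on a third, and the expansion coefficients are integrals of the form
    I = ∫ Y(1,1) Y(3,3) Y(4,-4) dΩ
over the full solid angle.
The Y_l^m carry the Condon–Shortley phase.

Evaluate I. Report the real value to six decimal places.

0.325735

Rules hold: Σm=0, L=8 even, 2≤4≤4.
N = 3·7·9 = 189
Δ = 0!·2!·6!/9! = 1/252
Racah Σ t=0..0: t=0:+1/36 = 1/36
⇒ 3j(1 3 4; 0 0 0)² = 4/63, sgn +1
Racah Σ t=0..0: t=0:+1/1440 = 1/1440
⇒ 3j(1 3 4; 1 3 -4)² = 1/9, sgn +1
4πI² = N·(3j₀)²·(3jₘ)² = 4/3
I = +1·√(1.33333/4π) = 0.32573501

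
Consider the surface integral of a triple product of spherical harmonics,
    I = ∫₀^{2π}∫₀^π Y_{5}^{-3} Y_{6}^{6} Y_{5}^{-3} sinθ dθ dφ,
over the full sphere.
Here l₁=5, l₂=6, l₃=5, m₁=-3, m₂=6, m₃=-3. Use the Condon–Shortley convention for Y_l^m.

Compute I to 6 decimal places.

Rules hold: Σm=0, L=16 even, 1≤5≤11.
N = 11·13·11 = 1573
Δ = 6!·4!·6!/17! = 1/28588560
Racah Σ t=1..5: t=1:−1/345600 t=2:+1/13824 t=3:−1/5184 t=4:+1/13824 t=5:−1/345600 = -7/129600
⇒ 3j(5 6 5; 0 0 0)² = 80/7293, sgn +1
Racah Σ t=6..6: t=6:+1/2073600 = 1/2073600
⇒ 3j(5 6 5; -3 6 -3)² = 28/1105, sgn +1
4πI² = N·(3j₀)²·(3jₘ)² = 4928/11271
I = +1·√(0.437228/4π) = 0.18653022

0.186530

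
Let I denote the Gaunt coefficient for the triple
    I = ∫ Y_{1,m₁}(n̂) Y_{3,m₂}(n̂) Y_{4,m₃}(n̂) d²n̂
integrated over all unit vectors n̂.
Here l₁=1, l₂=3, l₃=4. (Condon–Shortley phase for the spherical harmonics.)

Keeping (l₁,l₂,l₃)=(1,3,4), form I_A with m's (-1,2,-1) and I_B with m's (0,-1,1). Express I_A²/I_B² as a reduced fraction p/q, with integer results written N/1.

Shared (l₁,l₂,l₃)=(1,3,4): N and (l;000)² cancel in I_A²/I_B².
A: Δ = 0!·2!·6!/9! = 1/252; Racah Σ t=0..0: t=0:+1/240 = 1/240; ⇒ 3j(1 3 4; -1 2 -1)² = 1/84, sgn -1
B: Δ = 0!·2!·6!/9! = 1/252; Racah Σ t=0..0: t=0:+1/48 = 1/48; ⇒ 3j(1 3 4; 0 -1 1)² = 5/84, sgn -1
I_A²/I_B² = (1/84)/(5/84) = 1/5

1/5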